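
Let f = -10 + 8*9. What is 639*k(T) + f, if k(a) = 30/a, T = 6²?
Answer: 1189/2 ≈ 594.50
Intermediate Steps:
T = 36
f = 62 (f = -10 + 72 = 62)
639*k(T) + f = 639*(30/36) + 62 = 639*(30*(1/36)) + 62 = 639*(⅚) + 62 = 1065/2 + 62 = 1189/2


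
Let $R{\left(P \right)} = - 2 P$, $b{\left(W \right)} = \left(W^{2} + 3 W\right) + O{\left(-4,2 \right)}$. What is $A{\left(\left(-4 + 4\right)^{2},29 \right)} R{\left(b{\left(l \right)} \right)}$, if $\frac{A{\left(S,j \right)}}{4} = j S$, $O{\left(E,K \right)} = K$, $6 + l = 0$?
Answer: $0$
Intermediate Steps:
$l = -6$ ($l = -6 + 0 = -6$)
$A{\left(S,j \right)} = 4 S j$ ($A{\left(S,j \right)} = 4 j S = 4 S j$)
$b{\left(W \right)} = 2 + W^{2} + 3 W$ ($b{\left(W \right)} = \left(W^{2} + 3 W\right) + 2 = 2 + W^{2} + 3 W$)
$A{\left(\left(-4 + 4\right)^{2},29 \right)} R{\left(b{\left(l \right)} \right)} = 4 \left(-4 + 4\right)^{2} \cdot 29 \left(- 2 \left(2 + \left(-6\right)^{2} + 3 \left(-6\right)\right)\right) = 4 \cdot 0^{2} \cdot 29 \left(- 2 \left(2 + 36 - 18\right)\right) = 4 \cdot 0 \cdot 29 \left(\left(-2\right) 20\right) = 0 \left(-40\right) = 0$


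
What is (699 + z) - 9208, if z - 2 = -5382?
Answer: -13889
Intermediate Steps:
z = -5380 (z = 2 - 5382 = -5380)
(699 + z) - 9208 = (699 - 5380) - 9208 = -4681 - 9208 = -13889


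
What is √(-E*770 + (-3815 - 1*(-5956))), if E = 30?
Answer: I*√20959 ≈ 144.77*I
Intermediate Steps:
√(-E*770 + (-3815 - 1*(-5956))) = √(-30*770 + (-3815 - 1*(-5956))) = √(-1*23100 + (-3815 + 5956)) = √(-23100 + 2141) = √(-20959) = I*√20959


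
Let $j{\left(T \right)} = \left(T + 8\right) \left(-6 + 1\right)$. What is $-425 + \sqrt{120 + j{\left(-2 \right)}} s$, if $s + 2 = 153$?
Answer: $-425 + 453 \sqrt{10} \approx 1007.5$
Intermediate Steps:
$s = 151$ ($s = -2 + 153 = 151$)
$j{\left(T \right)} = -40 - 5 T$ ($j{\left(T \right)} = \left(8 + T\right) \left(-5\right) = -40 - 5 T$)
$-425 + \sqrt{120 + j{\left(-2 \right)}} s = -425 + \sqrt{120 - 30} \cdot 151 = -425 + \sqrt{90} \cdot 151 = -425 + 3 \sqrt{10} \cdot 151 = -425 + 453 \sqrt{10}$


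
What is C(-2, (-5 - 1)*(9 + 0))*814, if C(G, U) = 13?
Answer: 10582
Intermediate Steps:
C(-2, (-5 - 1)*(9 + 0))*814 = 13*814 = 10582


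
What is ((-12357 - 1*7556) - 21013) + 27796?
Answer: -13130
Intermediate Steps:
((-12357 - 1*7556) - 21013) + 27796 = ((-12357 - 7556) - 21013) + 27796 = (-19913 - 21013) + 27796 = -40926 + 27796 = -13130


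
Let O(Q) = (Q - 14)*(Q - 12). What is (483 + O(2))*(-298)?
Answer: -179694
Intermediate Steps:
O(Q) = (-14 + Q)*(-12 + Q)
(483 + O(2))*(-298) = (483 + (168 + 2**2 - 26*2))*(-298) = (483 + (168 + 4 - 52))*(-298) = (483 + 120)*(-298) = 603*(-298) = -179694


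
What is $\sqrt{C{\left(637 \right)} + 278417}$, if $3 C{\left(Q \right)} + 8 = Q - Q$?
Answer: $\frac{\sqrt{2505729}}{3} \approx 527.65$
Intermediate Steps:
$C{\left(Q \right)} = - \frac{8}{3}$ ($C{\left(Q \right)} = - \frac{8}{3} + \frac{Q - Q}{3} = - \frac{8}{3} + \frac{1}{3} \cdot 0 = - \frac{8}{3} + 0 = - \frac{8}{3}$)
$\sqrt{C{\left(637 \right)} + 278417} = \sqrt{- \frac{8}{3} + 278417} = \sqrt{\frac{835243}{3}} = \frac{\sqrt{2505729}}{3}$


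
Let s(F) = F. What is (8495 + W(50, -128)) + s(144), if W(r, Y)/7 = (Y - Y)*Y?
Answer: 8639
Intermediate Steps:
W(r, Y) = 0 (W(r, Y) = 7*((Y - Y)*Y) = 7*(0*Y) = 7*0 = 0)
(8495 + W(50, -128)) + s(144) = (8495 + 0) + 144 = 8495 + 144 = 8639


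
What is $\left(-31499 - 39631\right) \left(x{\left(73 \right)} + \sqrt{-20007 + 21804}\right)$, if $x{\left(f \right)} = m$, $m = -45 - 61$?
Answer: $7539780 - 71130 \sqrt{1797} \approx 4.5245 \cdot 10^{6}$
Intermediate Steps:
$m = -106$ ($m = -45 - 61 = -106$)
$x{\left(f \right)} = -106$
$\left(-31499 - 39631\right) \left(x{\left(73 \right)} + \sqrt{-20007 + 21804}\right) = \left(-31499 - 39631\right) \left(-106 + \sqrt{-20007 + 21804}\right) = - 71130 \left(-106 + \sqrt{1797}\right) = 7539780 - 71130 \sqrt{1797}$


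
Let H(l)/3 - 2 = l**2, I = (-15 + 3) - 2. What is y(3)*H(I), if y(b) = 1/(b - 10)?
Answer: -594/7 ≈ -84.857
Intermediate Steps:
I = -14 (I = -12 - 2 = -14)
y(b) = 1/(-10 + b)
H(l) = 6 + 3*l**2
y(3)*H(I) = (6 + 3*(-14)**2)/(-10 + 3) = (6 + 3*196)/(-7) = -(6 + 588)/7 = -1/7*594 = -594/7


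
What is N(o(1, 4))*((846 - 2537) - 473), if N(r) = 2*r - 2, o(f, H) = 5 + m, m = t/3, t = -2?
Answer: -43280/3 ≈ -14427.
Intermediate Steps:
m = -⅔ (m = -2/3 = -2*⅓ = -⅔ ≈ -0.66667)
o(f, H) = 13/3 (o(f, H) = 5 - ⅔ = 13/3)
N(r) = -2 + 2*r
N(o(1, 4))*((846 - 2537) - 473) = (-2 + 2*(13/3))*((846 - 2537) - 473) = (-2 + 26/3)*(-1691 - 473) = (20/3)*(-2164) = -43280/3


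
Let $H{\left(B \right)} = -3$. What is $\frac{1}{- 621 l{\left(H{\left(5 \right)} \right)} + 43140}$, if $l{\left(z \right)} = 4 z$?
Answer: $\frac{1}{50592} \approx 1.9766 \cdot 10^{-5}$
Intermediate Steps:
$\frac{1}{- 621 l{\left(H{\left(5 \right)} \right)} + 43140} = \frac{1}{- 621 \cdot 4 \left(-3\right) + 43140} = \frac{1}{\left(-621\right) \left(-12\right) + 43140} = \frac{1}{7452 + 43140} = \frac{1}{50592}$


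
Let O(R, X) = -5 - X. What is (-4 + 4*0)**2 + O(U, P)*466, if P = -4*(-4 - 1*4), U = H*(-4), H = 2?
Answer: -17226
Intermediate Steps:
U = -8 (U = 2*(-4) = -8)
P = 32 (P = -4*(-4 - 4) = -4*(-8) = 32)
(-4 + 4*0)**2 + O(U, P)*466 = (-4 + 4*0)**2 + (-5 - 1*32)*466 = (-4 + 0)**2 + (-5 - 32)*466 = (-4)**2 - 37*466 = 16 - 17242 = -17226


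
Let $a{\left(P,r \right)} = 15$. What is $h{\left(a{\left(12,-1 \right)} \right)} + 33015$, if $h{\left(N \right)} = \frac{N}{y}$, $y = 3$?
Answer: $33020$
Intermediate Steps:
$h{\left(N \right)} = \frac{N}{3}$
$h{\left(a{\left(12,-1 \right)} \right)} + 33015 = \frac{1}{3} \cdot 15 + 33015 = 5 + 33015 = 33020$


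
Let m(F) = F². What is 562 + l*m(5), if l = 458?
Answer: 12012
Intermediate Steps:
562 + l*m(5) = 562 + 458*5² = 562 + 458*25 = 562 + 11450 = 12012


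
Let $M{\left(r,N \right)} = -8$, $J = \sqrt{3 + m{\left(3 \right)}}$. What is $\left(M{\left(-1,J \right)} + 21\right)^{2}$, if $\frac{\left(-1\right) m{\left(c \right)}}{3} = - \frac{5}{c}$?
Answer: $169$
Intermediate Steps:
$m{\left(c \right)} = \frac{15}{c}$ ($m{\left(c \right)} = - 3 \left(- \frac{5}{c}\right) = \frac{15}{c}$)
$J = 2 \sqrt{2}$ ($J = \sqrt{3 + \frac{15}{3}} = \sqrt{3 + 15 \cdot \frac{1}{3}} = \sqrt{3 + 5} = \sqrt{8} = 2 \sqrt{2} \approx 2.8284$)
$\left(M{\left(-1,J \right)} + 21\right)^{2} = \left(-8 + 21\right)^{2} = 13^{2} = 169$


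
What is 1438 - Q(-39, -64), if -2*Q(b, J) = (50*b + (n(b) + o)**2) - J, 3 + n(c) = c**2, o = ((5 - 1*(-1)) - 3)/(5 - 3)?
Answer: 9239481/8 ≈ 1.1549e+6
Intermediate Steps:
o = 3/2 (o = ((5 + 1) - 3)/2 = (6 - 3)*(1/2) = 3*(1/2) = 3/2 ≈ 1.5000)
n(c) = -3 + c**2
Q(b, J) = J/2 - 25*b - (-3/2 + b**2)**2/2 (Q(b, J) = -((50*b + ((-3 + b**2) + 3/2)**2) - J)/2 = -((50*b + (-3/2 + b**2)**2) - J)/2 = -(((-3/2 + b**2)**2 + 50*b) - J)/2 = -((-3/2 + b**2)**2 - J + 50*b)/2 = J/2 - 25*b - (-3/2 + b**2)**2/2)
1438 - Q(-39, -64) = 1438 - ((1/2)*(-64) - 25*(-39) - (-3 + 2*(-39)**2)**2/8) = 1438 - (-32 + 975 - (-3 + 2*1521)**2/8) = 1438 - (-32 + 975 - (-3 + 3042)**2/8) = 1438 - (-32 + 975 - 1/8*3039**2) = 1438 - (-32 + 975 - 1/8*9235521) = 1438 - (-32 + 975 - 9235521/8) = 1438 - 1*(-9227977/8) = 1438 + 9227977/8 = 9239481/8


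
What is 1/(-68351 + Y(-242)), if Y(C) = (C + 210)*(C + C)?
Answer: -1/52863 ≈ -1.8917e-5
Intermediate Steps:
Y(C) = 2*C*(210 + C) (Y(C) = (210 + C)*(2*C) = 2*C*(210 + C))
1/(-68351 + Y(-242)) = 1/(-68351 + 2*(-242)*(210 - 242)) = 1/(-68351 + 2*(-242)*(-32)) = 1/(-68351 + 15488) = 1/(-52863) = -1/52863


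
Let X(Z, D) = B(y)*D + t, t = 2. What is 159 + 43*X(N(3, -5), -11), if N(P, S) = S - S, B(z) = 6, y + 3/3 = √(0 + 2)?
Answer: -2593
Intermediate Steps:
y = -1 + √2 (y = -1 + √(0 + 2) = -1 + √2 ≈ 0.41421)
N(P, S) = 0
X(Z, D) = 2 + 6*D (X(Z, D) = 6*D + 2 = 2 + 6*D)
159 + 43*X(N(3, -5), -11) = 159 + 43*(2 + 6*(-11)) = 159 + 43*(2 - 66) = 159 + 43*(-64) = 159 - 2752 = -2593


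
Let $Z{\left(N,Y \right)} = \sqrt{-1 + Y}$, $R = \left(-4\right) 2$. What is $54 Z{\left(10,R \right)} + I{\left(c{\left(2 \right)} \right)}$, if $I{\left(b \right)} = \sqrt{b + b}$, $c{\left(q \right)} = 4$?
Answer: $2 \sqrt{2} + 162 i \approx 2.8284 + 162.0 i$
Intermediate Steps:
$R = -8$
$I{\left(b \right)} = \sqrt{2} \sqrt{b}$ ($I{\left(b \right)} = \sqrt{2 b} = \sqrt{2} \sqrt{b}$)
$54 Z{\left(10,R \right)} + I{\left(c{\left(2 \right)} \right)} = 54 \sqrt{-1 - 8} + \sqrt{2} \sqrt{4} = 54 \sqrt{-9} + \sqrt{2} \cdot 2 = 54 \cdot 3 i + 2 \sqrt{2} = 162 i + 2 \sqrt{2} = 2 \sqrt{2} + 162 i$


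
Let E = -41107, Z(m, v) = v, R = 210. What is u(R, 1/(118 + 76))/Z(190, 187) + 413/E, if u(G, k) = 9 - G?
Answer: -758158/698819 ≈ -1.0849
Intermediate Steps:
u(R, 1/(118 + 76))/Z(190, 187) + 413/E = (9 - 1*210)/187 + 413/(-41107) = (9 - 210)*(1/187) + 413*(-1/41107) = -201*1/187 - 413/41107 = -201/187 - 413/41107 = -758158/698819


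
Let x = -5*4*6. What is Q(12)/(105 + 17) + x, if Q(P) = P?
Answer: -7314/61 ≈ -119.90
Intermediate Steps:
x = -120 (x = -20*6 = -120)
Q(12)/(105 + 17) + x = 12/(105 + 17) - 120 = 12/122 - 120 = (1/122)*12 - 120 = 6/61 - 120 = -7314/61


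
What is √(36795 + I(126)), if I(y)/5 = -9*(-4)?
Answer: 5*√1479 ≈ 192.29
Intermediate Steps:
I(y) = 180 (I(y) = 5*(-9*(-4)) = 5*36 = 180)
√(36795 + I(126)) = √(36795 + 180) = √36975 = 5*√1479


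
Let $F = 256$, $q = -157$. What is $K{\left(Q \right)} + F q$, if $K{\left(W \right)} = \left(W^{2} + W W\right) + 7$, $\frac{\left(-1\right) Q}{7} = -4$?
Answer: $-38617$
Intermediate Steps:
$Q = 28$ ($Q = \left(-7\right) \left(-4\right) = 28$)
$K{\left(W \right)} = 7 + 2 W^{2}$ ($K{\left(W \right)} = \left(W^{2} + W^{2}\right) + 7 = 2 W^{2} + 7 = 7 + 2 W^{2}$)
$K{\left(Q \right)} + F q = \left(7 + 2 \cdot 28^{2}\right) + 256 \left(-157\right) = \left(7 + 2 \cdot 784\right) - 40192 = \left(7 + 1568\right) - 40192 = 1575 - 40192 = -38617$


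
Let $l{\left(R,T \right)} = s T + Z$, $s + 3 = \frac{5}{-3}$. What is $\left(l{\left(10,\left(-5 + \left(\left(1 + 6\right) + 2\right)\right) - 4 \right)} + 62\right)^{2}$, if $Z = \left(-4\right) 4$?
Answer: $2116$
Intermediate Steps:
$Z = -16$
$s = - \frac{14}{3}$ ($s = -3 + \frac{5}{-3} = -3 + 5 \left(- \frac{1}{3}\right) = -3 - \frac{5}{3} = - \frac{14}{3} \approx -4.6667$)
$l{\left(R,T \right)} = -16 - \frac{14 T}{3}$ ($l{\left(R,T \right)} = - \frac{14 T}{3} - 16 = -16 - \frac{14 T}{3}$)
$\left(l{\left(10,\left(-5 + \left(\left(1 + 6\right) + 2\right)\right) - 4 \right)} + 62\right)^{2} = \left(\left(-16 - \frac{14 \left(\left(-5 + \left(\left(1 + 6\right) + 2\right)\right) - 4\right)}{3}\right) + 62\right)^{2} = \left(\left(-16 - \frac{14 \left(\left(-5 + \left(7 + 2\right)\right) - 4\right)}{3}\right) + 62\right)^{2} = \left(\left(-16 - \frac{14 \left(\left(-5 + 9\right) - 4\right)}{3}\right) + 62\right)^{2} = \left(\left(-16 - \frac{14 \left(4 - 4\right)}{3}\right) + 62\right)^{2} = \left(\left(-16 - 0\right) + 62\right)^{2} = \left(\left(-16 + 0\right) + 62\right)^{2} = \left(-16 + 62\right)^{2} = 46^{2} = 2116$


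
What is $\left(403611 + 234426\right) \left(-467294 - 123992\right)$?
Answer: $-377262345582$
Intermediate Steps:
$\left(403611 + 234426\right) \left(-467294 - 123992\right) = 638037 \left(-591286\right) = -377262345582$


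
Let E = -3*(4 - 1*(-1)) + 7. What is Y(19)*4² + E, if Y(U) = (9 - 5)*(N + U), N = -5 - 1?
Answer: 824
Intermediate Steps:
N = -6
E = -8 (E = -3*(4 + 1) + 7 = -3*5 + 7 = -15 + 7 = -8)
Y(U) = -24 + 4*U (Y(U) = (9 - 5)*(-6 + U) = 4*(-6 + U) = -24 + 4*U)
Y(19)*4² + E = (-24 + 4*19)*4² - 8 = (-24 + 76)*16 - 8 = 52*16 - 8 = 832 - 8 = 824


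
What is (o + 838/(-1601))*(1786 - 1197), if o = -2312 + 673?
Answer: -1546052553/1601 ≈ -9.6568e+5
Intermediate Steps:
o = -1639
(o + 838/(-1601))*(1786 - 1197) = (-1639 + 838/(-1601))*(1786 - 1197) = (-1639 + 838*(-1/1601))*589 = (-1639 - 838/1601)*589 = -2624877/1601*589 = -1546052553/1601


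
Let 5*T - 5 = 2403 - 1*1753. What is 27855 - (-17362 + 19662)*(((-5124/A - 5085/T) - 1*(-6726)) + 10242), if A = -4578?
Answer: -555622173155/14279 ≈ -3.8912e+7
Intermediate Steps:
T = 131 (T = 1 + (2403 - 1*1753)/5 = 1 + (2403 - 1753)/5 = 1 + (1/5)*650 = 1 + 130 = 131)
27855 - (-17362 + 19662)*(((-5124/A - 5085/T) - 1*(-6726)) + 10242) = 27855 - (-17362 + 19662)*(((-5124/(-4578) - 5085/131) - 1*(-6726)) + 10242) = 27855 - 2300*(((-5124*(-1/4578) - 5085*1/131) + 6726) + 10242) = 27855 - 2300*(((122/109 - 5085/131) + 6726) + 10242) = 27855 - 2300*((-538283/14279 + 6726) + 10242) = 27855 - 2300*(95502271/14279 + 10242) = 27855 - 2300*241747789/14279 = 27855 - 1*556019914700/14279 = 27855 - 556019914700/14279 = -555622173155/14279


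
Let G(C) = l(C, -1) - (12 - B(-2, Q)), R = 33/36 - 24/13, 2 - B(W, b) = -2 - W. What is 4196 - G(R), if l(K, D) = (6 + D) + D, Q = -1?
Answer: 4202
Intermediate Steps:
B(W, b) = 4 + W (B(W, b) = 2 - (-2 - W) = 2 + (2 + W) = 4 + W)
l(K, D) = 6 + 2*D
R = -145/156 (R = 33*(1/36) - 24*1/13 = 11/12 - 24/13 = -145/156 ≈ -0.92949)
G(C) = -6 (G(C) = (6 + 2*(-1)) - (12 - (4 - 2)) = (6 - 2) - (12 - 1*2) = 4 - (12 - 2) = 4 - 1*10 = 4 - 10 = -6)
4196 - G(R) = 4196 - 1*(-6) = 4196 + 6 = 4202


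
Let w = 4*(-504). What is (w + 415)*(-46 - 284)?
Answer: 528330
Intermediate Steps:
w = -2016
(w + 415)*(-46 - 284) = (-2016 + 415)*(-46 - 284) = -1601*(-330) = 528330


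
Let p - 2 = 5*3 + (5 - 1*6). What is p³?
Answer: 4096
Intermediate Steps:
p = 16 (p = 2 + (5*3 + (5 - 1*6)) = 2 + (15 + (5 - 6)) = 2 + (15 - 1) = 2 + 14 = 16)
p³ = 16³ = 4096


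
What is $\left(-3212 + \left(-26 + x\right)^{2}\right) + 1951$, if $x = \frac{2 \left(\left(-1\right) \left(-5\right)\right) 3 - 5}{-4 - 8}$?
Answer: $- \frac{68015}{144} \approx -472.33$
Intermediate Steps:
$x = - \frac{25}{12}$ ($x = \frac{2 \cdot 5 \cdot 3 - 5}{-12} = \left(10 \cdot 3 - 5\right) \left(- \frac{1}{12}\right) = \left(30 - 5\right) \left(- \frac{1}{12}\right) = 25 \left(- \frac{1}{12}\right) = - \frac{25}{12} \approx -2.0833$)
$\left(-3212 + \left(-26 + x\right)^{2}\right) + 1951 = \left(-3212 + \left(-26 - \frac{25}{12}\right)^{2}\right) + 1951 = \left(-3212 + \left(- \frac{337}{12}\right)^{2}\right) + 1951 = \left(-3212 + \frac{113569}{144}\right) + 1951 = - \frac{348959}{144} + 1951 = - \frac{68015}{144}$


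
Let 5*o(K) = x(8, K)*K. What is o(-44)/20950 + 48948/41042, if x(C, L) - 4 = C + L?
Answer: 1296272534/1074787375 ≈ 1.2061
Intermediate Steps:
x(C, L) = 4 + C + L (x(C, L) = 4 + (C + L) = 4 + C + L)
o(K) = K*(12 + K)/5 (o(K) = ((4 + 8 + K)*K)/5 = ((12 + K)*K)/5 = (K*(12 + K))/5 = K*(12 + K)/5)
o(-44)/20950 + 48948/41042 = ((1/5)*(-44)*(12 - 44))/20950 + 48948/41042 = ((1/5)*(-44)*(-32))*(1/20950) + 48948*(1/41042) = (1408/5)*(1/20950) + 24474/20521 = 704/52375 + 24474/20521 = 1296272534/1074787375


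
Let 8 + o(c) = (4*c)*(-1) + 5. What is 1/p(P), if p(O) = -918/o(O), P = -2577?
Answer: -1145/102 ≈ -11.225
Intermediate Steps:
o(c) = -3 - 4*c (o(c) = -8 + ((4*c)*(-1) + 5) = -8 + (-4*c + 5) = -8 + (5 - 4*c) = -3 - 4*c)
p(O) = -918/(-3 - 4*O)
1/p(P) = 1/(918/(3 + 4*(-2577))) = 1/(918/(3 - 10308)) = 1/(918/(-10305)) = 1/(918*(-1/10305)) = 1/(-102/1145) = -1145/102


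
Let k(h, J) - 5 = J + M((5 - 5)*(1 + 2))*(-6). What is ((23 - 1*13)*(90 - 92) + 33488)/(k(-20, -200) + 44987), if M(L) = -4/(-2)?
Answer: 8367/11195 ≈ 0.74739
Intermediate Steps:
M(L) = 2 (M(L) = -4*(-½) = 2)
k(h, J) = -7 + J (k(h, J) = 5 + (J + 2*(-6)) = 5 + (J - 12) = 5 + (-12 + J) = -7 + J)
((23 - 1*13)*(90 - 92) + 33488)/(k(-20, -200) + 44987) = ((23 - 1*13)*(90 - 92) + 33488)/((-7 - 200) + 44987) = ((23 - 13)*(-2) + 33488)/(-207 + 44987) = (10*(-2) + 33488)/44780 = (-20 + 33488)*(1/44780) = 33468*(1/44780) = 8367/11195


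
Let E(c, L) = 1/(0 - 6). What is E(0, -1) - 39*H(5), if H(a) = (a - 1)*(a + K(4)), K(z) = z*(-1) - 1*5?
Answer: 3743/6 ≈ 623.83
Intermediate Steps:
E(c, L) = -⅙ (E(c, L) = 1/(-6) = -⅙)
K(z) = -5 - z (K(z) = -z - 5 = -5 - z)
H(a) = (-1 + a)*(-9 + a) (H(a) = (a - 1)*(a + (-5 - 1*4)) = (-1 + a)*(a + (-5 - 4)) = (-1 + a)*(a - 9) = (-1 + a)*(-9 + a))
E(0, -1) - 39*H(5) = -⅙ - 39*(9 + 5² - 10*5) = -⅙ - 39*(9 + 25 - 50) = -⅙ - 39*(-16) = -⅙ + 624 = 3743/6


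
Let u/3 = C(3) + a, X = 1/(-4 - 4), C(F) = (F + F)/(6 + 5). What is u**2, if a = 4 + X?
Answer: 1361889/7744 ≈ 175.86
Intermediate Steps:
C(F) = 2*F/11 (C(F) = (2*F)/11 = (2*F)*(1/11) = 2*F/11)
X = -1/8 (X = 1/(-8) = -1/8 ≈ -0.12500)
a = 31/8 (a = 4 - 1/8 = 31/8 ≈ 3.8750)
u = 1167/88 (u = 3*((2/11)*3 + 31/8) = 3*(6/11 + 31/8) = 3*(389/88) = 1167/88 ≈ 13.261)
u**2 = (1167/88)**2 = 1361889/7744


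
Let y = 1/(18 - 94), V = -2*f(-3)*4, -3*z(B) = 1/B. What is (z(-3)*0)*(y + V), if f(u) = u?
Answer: 0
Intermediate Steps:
z(B) = -1/(3*B)
V = 24 (V = -2*(-3)*4 = 6*4 = 24)
y = -1/76 (y = 1/(-76) = -1/76 ≈ -0.013158)
(z(-3)*0)*(y + V) = (-1/3/(-3)*0)*(-1/76 + 24) = (-1/3*(-1/3)*0)*(1823/76) = ((1/9)*0)*(1823/76) = 0*(1823/76) = 0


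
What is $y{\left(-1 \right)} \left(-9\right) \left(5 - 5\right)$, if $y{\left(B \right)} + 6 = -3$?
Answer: $0$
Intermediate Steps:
$y{\left(B \right)} = -9$ ($y{\left(B \right)} = -6 - 3 = -9$)
$y{\left(-1 \right)} \left(-9\right) \left(5 - 5\right) = \left(-9\right) \left(-9\right) \left(5 - 5\right) = 81 \left(5 - 5\right) = 81 \cdot 0 = 0$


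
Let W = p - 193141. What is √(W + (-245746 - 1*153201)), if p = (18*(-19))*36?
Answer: 20*I*√1511 ≈ 777.43*I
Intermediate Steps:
p = -12312 (p = -342*36 = -12312)
W = -205453 (W = -12312 - 193141 = -205453)
√(W + (-245746 - 1*153201)) = √(-205453 + (-245746 - 1*153201)) = √(-205453 + (-245746 - 153201)) = √(-205453 - 398947) = √(-604400) = 20*I*√1511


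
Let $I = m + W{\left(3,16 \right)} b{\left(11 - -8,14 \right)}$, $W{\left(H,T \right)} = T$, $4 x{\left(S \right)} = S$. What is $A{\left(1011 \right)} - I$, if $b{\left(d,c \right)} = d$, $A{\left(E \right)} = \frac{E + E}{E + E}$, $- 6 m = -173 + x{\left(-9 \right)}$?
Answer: $- \frac{7973}{24} \approx -332.21$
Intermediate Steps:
$x{\left(S \right)} = \frac{S}{4}$
$m = \frac{701}{24}$ ($m = - \frac{-173 + \frac{1}{4} \left(-9\right)}{6} = - \frac{-173 - \frac{9}{4}}{6} = \left(- \frac{1}{6}\right) \left(- \frac{701}{4}\right) = \frac{701}{24} \approx 29.208$)
$A{\left(E \right)} = 1$ ($A{\left(E \right)} = \frac{2 E}{2 E} = 2 E \frac{1}{2 E} = 1$)
$I = \frac{7997}{24}$ ($I = \frac{701}{24} + 16 \left(11 - -8\right) = \frac{701}{24} + 16 \left(11 + 8\right) = \frac{701}{24} + 16 \cdot 19 = \frac{701}{24} + 304 = \frac{7997}{24} \approx 333.21$)
$A{\left(1011 \right)} - I = 1 - \frac{7997}{24} = - \frac{7973}{24}$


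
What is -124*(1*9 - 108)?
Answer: 12276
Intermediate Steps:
-124*(1*9 - 108) = -124*(9 - 108) = -124*(-99) = 12276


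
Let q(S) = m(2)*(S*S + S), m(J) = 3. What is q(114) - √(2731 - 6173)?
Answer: 39330 - I*√3442 ≈ 39330.0 - 58.669*I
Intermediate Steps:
q(S) = 3*S + 3*S² (q(S) = 3*(S*S + S) = 3*(S² + S) = 3*(S + S²) = 3*S + 3*S²)
q(114) - √(2731 - 6173) = 3*114*(1 + 114) - √(2731 - 6173) = 3*114*115 - √(-3442) = 39330 - I*√3442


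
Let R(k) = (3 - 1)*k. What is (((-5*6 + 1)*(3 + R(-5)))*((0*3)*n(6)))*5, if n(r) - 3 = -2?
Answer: 0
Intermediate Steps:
R(k) = 2*k
n(r) = 1 (n(r) = 3 - 2 = 1)
(((-5*6 + 1)*(3 + R(-5)))*((0*3)*n(6)))*5 = (((-5*6 + 1)*(3 + 2*(-5)))*((0*3)*1))*5 = (((-30 + 1)*(3 - 10))*(0*1))*5 = (-29*(-7)*0)*5 = (203*0)*5 = 0*5 = 0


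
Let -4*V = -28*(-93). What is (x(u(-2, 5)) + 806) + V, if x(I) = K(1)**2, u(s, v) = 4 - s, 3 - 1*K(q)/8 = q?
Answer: 411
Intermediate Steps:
K(q) = 24 - 8*q
x(I) = 256 (x(I) = (24 - 8*1)**2 = (24 - 8)**2 = 16**2 = 256)
V = -651 (V = -(-7)*(-93) = -1/4*2604 = -651)
(x(u(-2, 5)) + 806) + V = (256 + 806) - 651 = 1062 - 651 = 411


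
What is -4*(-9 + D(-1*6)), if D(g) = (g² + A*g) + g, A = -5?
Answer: -204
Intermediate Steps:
D(g) = g² - 4*g (D(g) = (g² - 5*g) + g = g² - 4*g)
-4*(-9 + D(-1*6)) = -4*(-9 + (-1*6)*(-4 - 1*6)) = -4*(-9 - 6*(-4 - 6)) = -4*(-9 - 6*(-10)) = -4*(-9 + 60) = -4*51 = -204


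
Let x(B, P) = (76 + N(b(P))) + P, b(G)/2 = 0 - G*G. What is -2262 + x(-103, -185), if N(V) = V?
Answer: -70821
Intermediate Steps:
b(G) = -2*G² (b(G) = 2*(0 - G*G) = 2*(0 - G²) = 2*(-G²) = -2*G²)
x(B, P) = 76 + P - 2*P² (x(B, P) = (76 - 2*P²) + P = 76 + P - 2*P²)
-2262 + x(-103, -185) = -2262 + (76 - 185 - 2*(-185)²) = -2262 + (76 - 185 - 2*34225) = -2262 + (76 - 185 - 68450) = -2262 - 68559 = -70821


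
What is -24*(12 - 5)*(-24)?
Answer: 4032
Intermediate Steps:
-24*(12 - 5)*(-24) = -24*7*(-24) = -168*(-24) = 4032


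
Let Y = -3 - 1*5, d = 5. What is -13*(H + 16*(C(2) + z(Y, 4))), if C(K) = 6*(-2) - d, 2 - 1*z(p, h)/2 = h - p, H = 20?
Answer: 7436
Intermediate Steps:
Y = -8 (Y = -3 - 5 = -8)
z(p, h) = 4 - 2*h + 2*p (z(p, h) = 4 - 2*(h - p) = 4 + (-2*h + 2*p) = 4 - 2*h + 2*p)
C(K) = -17 (C(K) = 6*(-2) - 1*5 = -12 - 5 = -17)
-13*(H + 16*(C(2) + z(Y, 4))) = -13*(20 + 16*(-17 + (4 - 2*4 + 2*(-8)))) = -13*(20 + 16*(-17 + (4 - 8 - 16))) = -13*(20 + 16*(-17 - 20)) = -13*(20 + 16*(-37)) = -13*(20 - 592) = -13*(-572) = 7436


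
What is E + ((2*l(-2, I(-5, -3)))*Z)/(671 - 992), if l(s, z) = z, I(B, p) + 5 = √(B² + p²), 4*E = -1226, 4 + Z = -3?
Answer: -196913/642 + 14*√34/321 ≈ -306.46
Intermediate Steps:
Z = -7 (Z = -4 - 3 = -7)
E = -613/2 (E = (¼)*(-1226) = -613/2 ≈ -306.50)
I(B, p) = -5 + √(B² + p²)
E + ((2*l(-2, I(-5, -3)))*Z)/(671 - 992) = -613/2 + ((2*(-5 + √((-5)² + (-3)²)))*(-7))/(671 - 992) = -613/2 + ((2*(-5 + √(25 + 9)))*(-7))/(-321) = -613/2 + ((2*(-5 + √34))*(-7))*(-1/321) = -613/2 + ((-10 + 2*√34)*(-7))*(-1/321) = -613/2 + (70 - 14*√34)*(-1/321) = -613/2 + (-70/321 + 14*√34/321) = -196913/642 + 14*√34/321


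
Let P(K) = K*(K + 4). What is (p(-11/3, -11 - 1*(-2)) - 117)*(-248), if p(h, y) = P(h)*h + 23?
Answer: 599416/27 ≈ 22201.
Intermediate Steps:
P(K) = K*(4 + K)
p(h, y) = 23 + h**2*(4 + h) (p(h, y) = (h*(4 + h))*h + 23 = h**2*(4 + h) + 23 = 23 + h**2*(4 + h))
(p(-11/3, -11 - 1*(-2)) - 117)*(-248) = ((23 + (-11/3)**2*(4 - 11/3)) - 117)*(-248) = ((23 + (121/9)*(1/3)) - 117)*(-248) = ((23 + 121/27) - 117)*(-248) = (742/27 - 117)*(-248) = -2417/27*(-248) = 599416/27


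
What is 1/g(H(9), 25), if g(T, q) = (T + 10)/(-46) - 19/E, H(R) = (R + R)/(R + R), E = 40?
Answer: -920/657 ≈ -1.4003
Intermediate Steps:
H(R) = 1 (H(R) = (2*R)/((2*R)) = (2*R)*(1/(2*R)) = 1)
g(T, q) = -637/920 - T/46 (g(T, q) = (T + 10)/(-46) - 19/40 = (10 + T)*(-1/46) - 19*1/40 = (-5/23 - T/46) - 19/40 = -637/920 - T/46)
1/g(H(9), 25) = 1/(-637/920 - 1/46*1) = 1/(-637/920 - 1/46) = 1/(-657/920) = -920/657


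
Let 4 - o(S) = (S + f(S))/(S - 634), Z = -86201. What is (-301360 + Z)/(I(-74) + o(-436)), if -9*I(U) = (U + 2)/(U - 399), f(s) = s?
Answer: -98074248855/801712 ≈ -1.2233e+5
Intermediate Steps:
I(U) = -(2 + U)/(9*(-399 + U)) (I(U) = -(U + 2)/(9*(U - 399)) = -(2 + U)/(9*(-399 + U)))
o(S) = 4 - 2*S/(-634 + S) (o(S) = 4 - (S + S)/(S - 634) = 4 - 2*S/(-634 + S))
(-301360 + Z)/(I(-74) + o(-436)) = (-301360 - 86201)/((-2 - 1*(-74))/(9*(-399 - 74)) + 2*(-1268 - 436)/(-634 - 436)) = -387561/((⅑)*(-2 + 74)/(-473) + 2*(-1704)/(-1070)) = -387561/((⅑)*(-1/473)*72 + 2*(-1/1070)*(-1704)) = -387561/(-8/473 + 1704/535) = -387561/801712/253055 = -387561*253055/801712 = -98074248855/801712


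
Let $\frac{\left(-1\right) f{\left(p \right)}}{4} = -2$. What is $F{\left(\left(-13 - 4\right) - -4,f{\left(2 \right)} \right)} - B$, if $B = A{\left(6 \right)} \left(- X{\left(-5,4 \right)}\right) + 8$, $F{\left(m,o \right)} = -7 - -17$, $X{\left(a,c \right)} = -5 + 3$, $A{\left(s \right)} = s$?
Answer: $-10$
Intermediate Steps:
$f{\left(p \right)} = 8$ ($f{\left(p \right)} = \left(-4\right) \left(-2\right) = 8$)
$X{\left(a,c \right)} = -2$
$F{\left(m,o \right)} = 10$ ($F{\left(m,o \right)} = -7 + 17 = 10$)
$B = 20$ ($B = 6 \left(\left(-1\right) \left(-2\right)\right) + 8 = 6 \cdot 2 + 8 = 12 + 8 = 20$)
$F{\left(\left(-13 - 4\right) - -4,f{\left(2 \right)} \right)} - B = 10 - 20 = -10$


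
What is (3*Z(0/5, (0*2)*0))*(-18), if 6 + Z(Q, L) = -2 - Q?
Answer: 432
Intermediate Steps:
Z(Q, L) = -8 - Q (Z(Q, L) = -6 + (-2 - Q) = -8 - Q)
(3*Z(0/5, (0*2)*0))*(-18) = (3*(-8 - 0/5))*(-18) = (3*(-8 - 1*0))*(-18) = (3*(-8 + 0))*(-18) = (3*(-8))*(-18) = -24*(-18) = 432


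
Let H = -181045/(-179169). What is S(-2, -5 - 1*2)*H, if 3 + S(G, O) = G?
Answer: -905225/179169 ≈ -5.0524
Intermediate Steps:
S(G, O) = -3 + G
H = 181045/179169 (H = -181045*(-1/179169) = 181045/179169 ≈ 1.0105)
S(-2, -5 - 1*2)*H = (-3 - 2)*(181045/179169) = -5*181045/179169 = -905225/179169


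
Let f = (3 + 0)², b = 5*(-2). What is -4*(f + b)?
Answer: 4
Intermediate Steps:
b = -10
f = 9 (f = 3² = 9)
-4*(f + b) = -4*(9 - 10) = -4*(-1) = 4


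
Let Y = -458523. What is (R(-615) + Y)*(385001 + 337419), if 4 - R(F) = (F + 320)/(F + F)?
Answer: -993730407730/3 ≈ -3.3124e+11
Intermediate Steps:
R(F) = 4 - (320 + F)/(2*F) (R(F) = 4 - (F + 320)/(F + F) = 4 - (320 + F)/(2*F))
(R(-615) + Y)*(385001 + 337419) = ((7/2 - 160/(-615)) - 458523)*(385001 + 337419) = ((7/2 - 160*(-1/615)) - 458523)*722420 = ((7/2 + 32/123) - 458523)*722420 = (925/246 - 458523)*722420 = -112795733/246*722420 = -993730407730/3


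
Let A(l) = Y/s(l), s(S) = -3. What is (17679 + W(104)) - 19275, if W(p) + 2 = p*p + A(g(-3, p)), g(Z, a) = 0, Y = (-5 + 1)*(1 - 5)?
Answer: 27638/3 ≈ 9212.7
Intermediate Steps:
Y = 16 (Y = -4*(-4) = 16)
A(l) = -16/3 (A(l) = 16/(-3) = 16*(-1/3) = -16/3)
W(p) = -22/3 + p**2 (W(p) = -2 + (p*p - 16/3) = -2 + (p**2 - 16/3) = -2 + (-16/3 + p**2) = -22/3 + p**2)
(17679 + W(104)) - 19275 = (17679 + (-22/3 + 104**2)) - 19275 = (17679 + (-22/3 + 10816)) - 19275 = (17679 + 32426/3) - 19275 = 85463/3 - 19275 = 27638/3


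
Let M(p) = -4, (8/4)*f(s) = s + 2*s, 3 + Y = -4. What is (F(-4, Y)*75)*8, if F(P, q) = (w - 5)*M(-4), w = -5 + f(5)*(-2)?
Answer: 60000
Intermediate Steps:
Y = -7 (Y = -3 - 4 = -7)
f(s) = 3*s/2 (f(s) = (s + 2*s)/2 = (3*s)/2 = 3*s/2)
w = -20 (w = -5 + ((3/2)*5)*(-2) = -5 + (15/2)*(-2) = -5 - 15 = -20)
F(P, q) = 100 (F(P, q) = (-20 - 5)*(-4) = -25*(-4) = 100)
(F(-4, Y)*75)*8 = (100*75)*8 = 7500*8 = 60000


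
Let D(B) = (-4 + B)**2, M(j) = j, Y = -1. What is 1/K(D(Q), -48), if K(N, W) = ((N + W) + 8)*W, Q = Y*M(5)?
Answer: -1/1968 ≈ -0.00050813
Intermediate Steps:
Q = -5 (Q = -1*5 = -5)
K(N, W) = W*(8 + N + W) (K(N, W) = (8 + N + W)*W = W*(8 + N + W))
1/K(D(Q), -48) = 1/(-48*(8 + (-4 - 5)**2 - 48)) = 1/(-48*(8 + (-9)**2 - 48)) = 1/(-48*(8 + 81 - 48)) = 1/(-48*41) = 1/(-1968) = -1/1968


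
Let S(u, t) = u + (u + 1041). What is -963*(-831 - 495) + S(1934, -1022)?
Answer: 1281847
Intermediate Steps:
S(u, t) = 1041 + 2*u (S(u, t) = u + (1041 + u) = 1041 + 2*u)
-963*(-831 - 495) + S(1934, -1022) = -963*(-831 - 495) + (1041 + 2*1934) = -963*(-1326) + (1041 + 3868) = 1276938 + 4909 = 1281847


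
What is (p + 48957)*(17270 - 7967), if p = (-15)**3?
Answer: 424049346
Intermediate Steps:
p = -3375
(p + 48957)*(17270 - 7967) = (-3375 + 48957)*(17270 - 7967) = 45582*9303 = 424049346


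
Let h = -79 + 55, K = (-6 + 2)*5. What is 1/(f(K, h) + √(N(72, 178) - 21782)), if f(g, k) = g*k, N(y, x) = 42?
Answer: 24/12607 - I*√5435/126070 ≈ 0.0019037 - 0.00058477*I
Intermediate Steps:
K = -20 (K = -4*5 = -20)
h = -24
1/(f(K, h) + √(N(72, 178) - 21782)) = 1/(-20*(-24) + √(42 - 21782)) = 1/(480 + √(-21740)) = 1/(480 + 2*I*√5435)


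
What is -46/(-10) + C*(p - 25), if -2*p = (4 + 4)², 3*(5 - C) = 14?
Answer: -72/5 ≈ -14.400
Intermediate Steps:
C = ⅓ (C = 5 - ⅓*14 = 5 - 14/3 = ⅓ ≈ 0.33333)
p = -32 (p = -(4 + 4)²/2 = -½*8² = -½*64 = -32)
-46/(-10) + C*(p - 25) = -46/(-10) + (-32 - 25)/3 = -46*(-⅒) + (⅓)*(-57) = 23/5 - 19 = -72/5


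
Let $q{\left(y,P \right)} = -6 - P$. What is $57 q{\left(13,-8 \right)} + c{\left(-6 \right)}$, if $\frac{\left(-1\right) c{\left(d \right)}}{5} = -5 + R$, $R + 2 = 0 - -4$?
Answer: $129$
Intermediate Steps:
$R = 2$ ($R = -2 + \left(0 - -4\right) = -2 + \left(0 + 4\right) = -2 + 4 = 2$)
$c{\left(d \right)} = 15$ ($c{\left(d \right)} = - 5 \left(-5 + 2\right) = \left(-5\right) \left(-3\right) = 15$)
$57 q{\left(13,-8 \right)} + c{\left(-6 \right)} = 57 \left(-6 - -8\right) + 15 = 57 \left(-6 + 8\right) + 15 = 57 \cdot 2 + 15 = 114 + 15 = 129$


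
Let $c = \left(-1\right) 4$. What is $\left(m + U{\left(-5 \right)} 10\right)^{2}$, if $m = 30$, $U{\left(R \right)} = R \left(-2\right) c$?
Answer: $136900$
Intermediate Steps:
$c = -4$
$U{\left(R \right)} = 8 R$ ($U{\left(R \right)} = R \left(-2\right) \left(-4\right) = - 2 R \left(-4\right) = 8 R$)
$\left(m + U{\left(-5 \right)} 10\right)^{2} = \left(30 + 8 \left(-5\right) 10\right)^{2} = \left(30 - 400\right)^{2} = \left(-370\right)^{2} = 136900$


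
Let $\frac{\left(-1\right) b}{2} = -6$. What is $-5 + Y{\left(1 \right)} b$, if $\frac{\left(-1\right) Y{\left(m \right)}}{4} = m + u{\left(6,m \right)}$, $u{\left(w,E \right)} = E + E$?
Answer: $-149$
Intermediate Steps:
$b = 12$ ($b = \left(-2\right) \left(-6\right) = 12$)
$u{\left(w,E \right)} = 2 E$
$Y{\left(m \right)} = - 12 m$ ($Y{\left(m \right)} = - 4 \left(m + 2 m\right) = - 4 \cdot 3 m = - 12 m$)
$-5 + Y{\left(1 \right)} b = -5 + \left(-12\right) 1 \cdot 12 = -5 - 144 = -149$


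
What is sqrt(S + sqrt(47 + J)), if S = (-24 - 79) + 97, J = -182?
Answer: sqrt(-6 + 3*I*sqrt(15)) ≈ 1.8811 + 3.0884*I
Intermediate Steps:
S = -6 (S = -103 + 97 = -6)
sqrt(S + sqrt(47 + J)) = sqrt(-6 + sqrt(47 - 182)) = sqrt(-6 + sqrt(-135)) = sqrt(-6 + 3*I*sqrt(15))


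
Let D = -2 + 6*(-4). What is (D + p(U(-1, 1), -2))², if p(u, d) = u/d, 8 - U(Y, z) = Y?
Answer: 3721/4 ≈ 930.25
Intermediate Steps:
U(Y, z) = 8 - Y
D = -26 (D = -2 - 24 = -26)
(D + p(U(-1, 1), -2))² = (-26 + (8 - 1*(-1))/(-2))² = (-26 + (8 + 1)*(-½))² = (-26 + 9*(-½))² = (-26 - 9/2)² = (-61/2)² = 3721/4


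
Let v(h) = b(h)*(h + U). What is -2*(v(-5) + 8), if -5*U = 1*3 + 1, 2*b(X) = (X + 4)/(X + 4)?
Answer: -51/5 ≈ -10.200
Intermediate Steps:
b(X) = ½ (b(X) = ((X + 4)/(X + 4))/2 = ((4 + X)/(4 + X))/2 = (½)*1 = ½)
U = -⅘ (U = -(1*3 + 1)/5 = -(3 + 1)/5 = -⅕*4 = -⅘ ≈ -0.80000)
v(h) = -⅖ + h/2 (v(h) = (h - ⅘)/2 = (-⅘ + h)/2 = -⅖ + h/2)
-2*(v(-5) + 8) = -2*((-⅖ + (½)*(-5)) + 8) = -2*((-⅖ - 5/2) + 8) = -2*(-29/10 + 8) = -2*51/10 = -51/5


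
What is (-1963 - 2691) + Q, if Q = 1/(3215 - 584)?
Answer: -12244673/2631 ≈ -4654.0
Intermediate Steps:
Q = 1/2631 ≈ 0.00038008
(-1963 - 2691) + Q = (-1963 - 2691) + 1/2631 = -4654 + 1/2631 = -12244673/2631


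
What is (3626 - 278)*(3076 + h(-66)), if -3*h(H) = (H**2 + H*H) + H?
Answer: 649512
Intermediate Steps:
h(H) = -2*H**2/3 - H/3 (h(H) = -((H**2 + H*H) + H)/3 = -((H**2 + H**2) + H)/3 = -(2*H**2 + H)/3 = -(H + 2*H**2)/3 = -2*H**2/3 - H/3)
(3626 - 278)*(3076 + h(-66)) = (3626 - 278)*(3076 - 1/3*(-66)*(1 + 2*(-66))) = 3348*(3076 - 1/3*(-66)*(1 - 132)) = 3348*(3076 - 1/3*(-66)*(-131)) = 3348*(3076 - 2882) = 3348*194 = 649512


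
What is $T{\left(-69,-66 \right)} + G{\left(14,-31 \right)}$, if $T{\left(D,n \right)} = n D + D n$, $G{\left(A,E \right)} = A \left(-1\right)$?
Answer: $9094$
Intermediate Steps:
$G{\left(A,E \right)} = - A$
$T{\left(D,n \right)} = 2 D n$ ($T{\left(D,n \right)} = D n + D n = 2 D n$)
$T{\left(-69,-66 \right)} + G{\left(14,-31 \right)} = 2 \left(-69\right) \left(-66\right) - 14 = 9108 - 14 = 9094$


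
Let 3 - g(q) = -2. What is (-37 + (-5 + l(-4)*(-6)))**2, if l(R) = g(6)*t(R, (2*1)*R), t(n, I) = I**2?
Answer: 3849444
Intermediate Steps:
g(q) = 5 (g(q) = 3 - 1*(-2) = 3 + 2 = 5)
l(R) = 20*R**2 (l(R) = 5*((2*1)*R)**2 = 5*(2*R)**2 = 5*(4*R**2) = 20*R**2)
(-37 + (-5 + l(-4)*(-6)))**2 = (-37 + (-5 + (20*(-4)**2)*(-6)))**2 = (-37 + (-5 + (20*16)*(-6)))**2 = (-37 + (-5 + 320*(-6)))**2 = (-37 + (-5 - 1920))**2 = (-37 - 1925)**2 = (-1962)**2 = 3849444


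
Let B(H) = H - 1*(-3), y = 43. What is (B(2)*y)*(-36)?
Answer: -7740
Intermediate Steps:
B(H) = 3 + H (B(H) = H + 3 = 3 + H)
(B(2)*y)*(-36) = ((3 + 2)*43)*(-36) = (5*43)*(-36) = 215*(-36) = -7740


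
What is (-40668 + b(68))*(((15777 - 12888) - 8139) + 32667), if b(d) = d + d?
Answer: -1111265844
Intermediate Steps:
b(d) = 2*d
(-40668 + b(68))*(((15777 - 12888) - 8139) + 32667) = (-40668 + 2*68)*(((15777 - 12888) - 8139) + 32667) = (-40668 + 136)*((2889 - 8139) + 32667) = -40532*(-5250 + 32667) = -40532*27417 = -1111265844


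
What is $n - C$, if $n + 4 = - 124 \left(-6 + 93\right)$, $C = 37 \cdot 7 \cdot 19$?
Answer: $-15713$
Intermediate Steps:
$C = 4921$ ($C = 259 \cdot 19 = 4921$)
$n = -10792$ ($n = -4 - 124 \left(-6 + 93\right) = -4 - 10788 = -10792$)
$n - C = -10792 - 4921 = -15713$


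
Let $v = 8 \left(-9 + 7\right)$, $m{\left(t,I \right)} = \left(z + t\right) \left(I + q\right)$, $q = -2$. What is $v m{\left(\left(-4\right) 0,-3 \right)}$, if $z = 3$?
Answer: $240$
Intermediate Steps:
$m{\left(t,I \right)} = \left(-2 + I\right) \left(3 + t\right)$ ($m{\left(t,I \right)} = \left(3 + t\right) \left(I - 2\right) = \left(3 + t\right) \left(-2 + I\right) = \left(-2 + I\right) \left(3 + t\right)$)
$v = -16$ ($v = 8 \left(-2\right) = -16$)
$v m{\left(\left(-4\right) 0,-3 \right)} = - 16 \left(-6 - 2 \left(\left(-4\right) 0\right) + 3 \left(-3\right) - 3 \left(\left(-4\right) 0\right)\right) = - 16 \left(-6 - 0 - 9 - 0\right) = - 16 \left(-6 + 0 - 9 + 0\right) = \left(-16\right) \left(-15\right) = 240$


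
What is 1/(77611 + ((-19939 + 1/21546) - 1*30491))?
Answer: 21546/585641827 ≈ 3.6790e-5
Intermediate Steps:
1/(77611 + ((-19939 + 1/21546) - 1*30491)) = 1/(77611 + ((-19939 + 1/21546) - 30491)) = 1/(77611 + (-429605693/21546 - 30491)) = 1/(77611 - 1086564779/21546) = 1/(585641827/21546) = 21546/585641827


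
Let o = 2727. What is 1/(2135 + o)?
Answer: 1/4862 ≈ 0.00020568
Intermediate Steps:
1/(2135 + o) = 1/(2135 + 2727) = 1/4862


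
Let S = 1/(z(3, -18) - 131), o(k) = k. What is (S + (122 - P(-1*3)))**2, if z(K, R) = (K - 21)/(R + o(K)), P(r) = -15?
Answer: 7904632464/421201 ≈ 18767.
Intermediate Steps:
z(K, R) = (-21 + K)/(K + R) (z(K, R) = (K - 21)/(R + K) = (-21 + K)/(K + R))
S = -5/649 (S = 1/((-21 + 3)/(3 - 18) - 131) = 1/(-18/(-15) - 131) = 1/(-1/15*(-18) - 131) = 1/(6/5 - 131) = 1/(-649/5) = -5/649 ≈ -0.0077042)
(S + (122 - P(-1*3)))**2 = (-5/649 + (122 - 1*(-15)))**2 = (-5/649 + (122 + 15))**2 = (-5/649 + 137)**2 = (88908/649)**2 = 7904632464/421201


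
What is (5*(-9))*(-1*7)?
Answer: 315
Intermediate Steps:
(5*(-9))*(-1*7) = -45*(-7) = 315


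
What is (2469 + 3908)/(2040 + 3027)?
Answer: 6377/5067 ≈ 1.2585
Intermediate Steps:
(2469 + 3908)/(2040 + 3027) = 6377/5067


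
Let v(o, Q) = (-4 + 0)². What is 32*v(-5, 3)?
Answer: 512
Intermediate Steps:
v(o, Q) = 16 (v(o, Q) = (-4)² = 16)
32*v(-5, 3) = 32*16 = 512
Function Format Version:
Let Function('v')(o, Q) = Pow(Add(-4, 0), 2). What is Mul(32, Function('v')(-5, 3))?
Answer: 512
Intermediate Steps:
Function('v')(o, Q) = 16 (Function('v')(o, Q) = Pow(-4, 2) = 16)
Mul(32, Function('v')(-5, 3)) = Mul(32, 16) = 512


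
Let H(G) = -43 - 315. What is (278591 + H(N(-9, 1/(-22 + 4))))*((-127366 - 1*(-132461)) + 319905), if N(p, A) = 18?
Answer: 90425725000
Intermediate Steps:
H(G) = -358
(278591 + H(N(-9, 1/(-22 + 4))))*((-127366 - 1*(-132461)) + 319905) = (278591 - 358)*((-127366 - 1*(-132461)) + 319905) = 278233*((-127366 + 132461) + 319905) = 278233*(5095 + 319905) = 278233*325000 = 90425725000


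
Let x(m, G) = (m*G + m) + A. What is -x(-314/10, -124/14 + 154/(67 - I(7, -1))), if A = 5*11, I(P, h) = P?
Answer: -232177/1050 ≈ -221.12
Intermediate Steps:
A = 55
x(m, G) = 55 + m + G*m (x(m, G) = (m*G + m) + 55 = (G*m + m) + 55 = (m + G*m) + 55 = 55 + m + G*m)
-x(-314/10, -124/14 + 154/(67 - I(7, -1))) = -(55 - 314/10 + (-124/14 + 154/(67 - 1*7))*(-314/10)) = -(55 - 314*⅒ + (-124*1/14 + 154/(67 - 7))*(-314*⅒)) = -(55 - 157/5 + (-62/7 + 154/60)*(-157/5)) = -(55 - 157/5 + (-62/7 + 154*(1/60))*(-157/5)) = -(55 - 157/5 + (-62/7 + 77/30)*(-157/5)) = -(55 - 157/5 - 1321/210*(-157/5)) = -(55 - 157/5 + 207397/1050) = -1*232177/1050 = -232177/1050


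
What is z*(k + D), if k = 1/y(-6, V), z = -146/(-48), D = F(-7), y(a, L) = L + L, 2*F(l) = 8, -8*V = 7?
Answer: 73/7 ≈ 10.429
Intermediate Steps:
V = -7/8 (V = -⅛*7 = -7/8 ≈ -0.87500)
F(l) = 4 (F(l) = (½)*8 = 4)
y(a, L) = 2*L
D = 4
z = 73/24 (z = -146*(-1/48) = 73/24 ≈ 3.0417)
k = -4/7 (k = 1/(2*(-7/8)) = 1/(-7/4) = -4/7 ≈ -0.57143)
z*(k + D) = 73*(-4/7 + 4)/24 = (73/24)*(24/7) = 73/7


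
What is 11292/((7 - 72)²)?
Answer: 11292/4225 ≈ 2.6727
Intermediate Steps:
11292/((7 - 72)²) = 11292/((-65)²) = 11292/4225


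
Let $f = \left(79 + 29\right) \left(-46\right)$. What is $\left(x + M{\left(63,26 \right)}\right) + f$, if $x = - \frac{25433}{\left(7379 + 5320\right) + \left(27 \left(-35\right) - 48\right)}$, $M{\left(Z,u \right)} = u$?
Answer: $- \frac{57876485}{11706} \approx -4944.2$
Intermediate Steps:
$f = -4968$ ($f = 108 \left(-46\right) = -4968$)
$x = - \frac{25433}{11706}$ ($x = - \frac{25433}{12699 - 993} = - \frac{25433}{11706} \approx -2.1726$)
$\left(x + M{\left(63,26 \right)}\right) + f = \left(- \frac{25433}{11706} + 26\right) - 4968 = \frac{278923}{11706} - 4968 = - \frac{57876485}{11706}$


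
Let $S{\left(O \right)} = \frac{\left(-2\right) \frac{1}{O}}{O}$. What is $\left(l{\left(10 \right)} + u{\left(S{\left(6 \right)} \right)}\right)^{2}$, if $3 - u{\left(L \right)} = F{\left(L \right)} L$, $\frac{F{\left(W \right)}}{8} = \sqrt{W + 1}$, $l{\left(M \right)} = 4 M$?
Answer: $\frac{1348057}{729} + \frac{172 \sqrt{34}}{27} \approx 1886.3$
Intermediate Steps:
$S{\left(O \right)} = - \frac{2}{O^{2}}$
$F{\left(W \right)} = 8 \sqrt{1 + W}$ ($F{\left(W \right)} = 8 \sqrt{W + 1} = 8 \sqrt{1 + W}$)
$u{\left(L \right)} = 3 - 8 L \sqrt{1 + L}$ ($u{\left(L \right)} = 3 - 8 \sqrt{1 + L} L = 3 - 8 L \sqrt{1 + L}$)
$\left(l{\left(10 \right)} + u{\left(S{\left(6 \right)} \right)}\right)^{2} = \left(4 \cdot 10 + \left(3 - 8 \left(- \frac{2}{36}\right) \sqrt{1 - \frac{2}{36}}\right)\right)^{2} = \left(40 + \left(3 - 8 \left(\left(-2\right) \frac{1}{36}\right) \sqrt{1 - \frac{1}{18}}\right)\right)^{2} = \left(40 + \left(3 - - \frac{4 \sqrt{1 - \frac{1}{18}}}{9}\right)\right)^{2} = \left(40 + \left(3 - - \frac{4 \sqrt{\frac{17}{18}}}{9}\right)\right)^{2} = \left(40 + \left(3 - - \frac{4 \frac{\sqrt{34}}{6}}{9}\right)\right)^{2} = \left(40 + \left(3 + \frac{2 \sqrt{34}}{27}\right)\right)^{2} = \left(43 + \frac{2 \sqrt{34}}{27}\right)^{2}$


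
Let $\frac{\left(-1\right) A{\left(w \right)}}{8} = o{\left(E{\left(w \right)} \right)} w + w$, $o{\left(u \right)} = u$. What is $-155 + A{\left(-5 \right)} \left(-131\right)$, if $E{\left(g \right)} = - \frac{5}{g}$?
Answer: $-10635$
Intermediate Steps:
$A{\left(w \right)} = 40 - 8 w$ ($A{\left(w \right)} = - 8 \left(- \frac{5}{w} w + w\right) = - 8 \left(-5 + w\right) = 40 - 8 w$)
$-155 + A{\left(-5 \right)} \left(-131\right) = -155 + \left(40 - -40\right) \left(-131\right) = -155 + \left(40 + 40\right) \left(-131\right) = -155 + 80 \left(-131\right) = -155 - 10480 = -10635$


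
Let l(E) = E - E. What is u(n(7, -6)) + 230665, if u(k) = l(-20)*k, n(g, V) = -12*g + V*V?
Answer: 230665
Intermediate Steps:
l(E) = 0
n(g, V) = V**2 - 12*g (n(g, V) = -12*g + V**2 = V**2 - 12*g)
u(k) = 0 (u(k) = 0*k = 0)
u(n(7, -6)) + 230665 = 0 + 230665 = 230665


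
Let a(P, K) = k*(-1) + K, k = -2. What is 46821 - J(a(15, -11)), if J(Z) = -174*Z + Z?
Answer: 45264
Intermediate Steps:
a(P, K) = 2 + K (a(P, K) = -2*(-1) + K = 2 + K)
J(Z) = -173*Z
46821 - J(a(15, -11)) = 46821 - (-173)*(2 - 11) = 46821 - (-173)*(-9) = 46821 - 1*1557 = 46821 - 1557 = 45264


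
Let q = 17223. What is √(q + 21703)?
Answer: √38926 ≈ 197.30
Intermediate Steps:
√(q + 21703) = √(17223 + 21703) = √38926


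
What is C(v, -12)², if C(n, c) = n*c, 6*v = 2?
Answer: 16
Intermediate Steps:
v = ⅓ (v = (⅙)*2 = ⅓ ≈ 0.33333)
C(n, c) = c*n
C(v, -12)² = (-12*⅓)² = (-4)² = 16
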